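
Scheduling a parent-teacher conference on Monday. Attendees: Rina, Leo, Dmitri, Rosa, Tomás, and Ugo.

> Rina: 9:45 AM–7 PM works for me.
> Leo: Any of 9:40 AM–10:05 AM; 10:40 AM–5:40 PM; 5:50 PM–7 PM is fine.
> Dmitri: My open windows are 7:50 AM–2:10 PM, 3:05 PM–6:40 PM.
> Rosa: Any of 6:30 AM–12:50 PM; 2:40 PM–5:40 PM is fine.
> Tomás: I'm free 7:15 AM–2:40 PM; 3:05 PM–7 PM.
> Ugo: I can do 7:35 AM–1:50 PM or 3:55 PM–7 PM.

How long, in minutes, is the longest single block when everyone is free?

130

Rina ∩ Leo: 09:45-10:05, 10:40-17:40, 17:50-19:00.
Rina ∩ Leo ∩ Dmitri: 09:45-10:05, 10:40-14:10, 15:05-17:40, 17:50-18:40.
Rina ∩ Leo ∩ Dmitri ∩ Rosa: 09:45-10:05, 10:40-12:50, 15:05-17:40.
Rina ∩ Leo ∩ Dmitri ∩ Rosa ∩ Tomás: 09:45-10:05, 10:40-12:50, 15:05-17:40.
Rina ∩ Leo ∩ Dmitri ∩ Rosa ∩ Tomás ∩ Ugo: 09:45-10:05, 10:40-12:50, 15:55-17:40.
So the common availability across everyone is 09:45-10:05, 10:40-12:50, 15:55-17:40.
The longest is 10:40-12:50 at 130 minutes.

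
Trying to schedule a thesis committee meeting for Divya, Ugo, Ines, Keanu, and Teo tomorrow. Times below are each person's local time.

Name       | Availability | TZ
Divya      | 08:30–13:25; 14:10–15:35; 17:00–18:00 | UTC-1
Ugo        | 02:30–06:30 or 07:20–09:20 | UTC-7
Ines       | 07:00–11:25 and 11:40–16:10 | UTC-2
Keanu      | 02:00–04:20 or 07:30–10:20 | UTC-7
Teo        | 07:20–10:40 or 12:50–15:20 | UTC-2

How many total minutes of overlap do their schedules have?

180

Divya in UTC: 09:30-14:25, 15:10-16:35, 18:00-19:00 (add 1h to convert from UTC-1).
Ugo in UTC: 09:30-13:30, 14:20-16:20 (add 7h to convert from UTC-7).
Ines in UTC: 09:00-13:25, 13:40-18:10 (add 2h to convert from UTC-2).
Keanu in UTC: 09:00-11:20, 14:30-17:20 (add 7h to convert from UTC-7).
Teo in UTC: 09:20-12:40, 14:50-17:20 (add 2h to convert from UTC-2).
Divya ∩ Ugo: 09:30-13:30, 14:20-14:25, 15:10-16:20.
Divya ∩ Ugo ∩ Ines: 09:30-13:25, 14:20-14:25, 15:10-16:20.
Divya ∩ Ugo ∩ Ines ∩ Keanu: 09:30-11:20, 15:10-16:20.
Divya ∩ Ugo ∩ Ines ∩ Keanu ∩ Teo: 09:30-11:20, 15:10-16:20.
Summing the common windows: 110 + 70 = 180 minutes.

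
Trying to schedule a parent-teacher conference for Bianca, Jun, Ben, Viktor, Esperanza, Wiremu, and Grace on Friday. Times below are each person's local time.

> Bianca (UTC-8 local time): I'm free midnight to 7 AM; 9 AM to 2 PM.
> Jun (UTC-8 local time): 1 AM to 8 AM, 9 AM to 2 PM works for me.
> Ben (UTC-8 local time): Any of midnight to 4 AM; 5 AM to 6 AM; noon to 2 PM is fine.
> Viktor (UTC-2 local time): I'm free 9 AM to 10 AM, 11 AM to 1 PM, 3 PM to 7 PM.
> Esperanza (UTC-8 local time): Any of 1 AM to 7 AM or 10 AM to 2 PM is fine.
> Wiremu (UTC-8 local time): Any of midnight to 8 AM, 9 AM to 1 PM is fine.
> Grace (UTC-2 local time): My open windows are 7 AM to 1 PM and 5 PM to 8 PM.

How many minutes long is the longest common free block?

Bianca in UTC: 08:00-15:00, 17:00-22:00 (add 8h to convert from UTC-8).
Jun in UTC: 09:00-16:00, 17:00-22:00 (add 8h to convert from UTC-8).
Ben in UTC: 08:00-12:00, 13:00-14:00, 20:00-22:00 (add 8h to convert from UTC-8).
Viktor in UTC: 11:00-12:00, 13:00-15:00, 17:00-21:00 (add 2h to convert from UTC-2).
Esperanza in UTC: 09:00-15:00, 18:00-22:00 (add 8h to convert from UTC-8).
Wiremu in UTC: 08:00-16:00, 17:00-21:00 (add 8h to convert from UTC-8).
Grace in UTC: 09:00-15:00, 19:00-22:00 (add 2h to convert from UTC-2).
Bianca ∩ Jun: 09:00-15:00, 17:00-22:00.
Bianca ∩ Jun ∩ Ben: 09:00-12:00, 13:00-14:00, 20:00-22:00.
Bianca ∩ Jun ∩ Ben ∩ Viktor: 11:00-12:00, 13:00-14:00, 20:00-21:00.
Bianca ∩ Jun ∩ Ben ∩ Viktor ∩ Esperanza: 11:00-12:00, 13:00-14:00, 20:00-21:00.
Bianca ∩ Jun ∩ Ben ∩ Viktor ∩ Esperanza ∩ Wiremu: 11:00-12:00, 13:00-14:00, 20:00-21:00.
Bianca ∩ Jun ∩ Ben ∩ Viktor ∩ Esperanza ∩ Wiremu ∩ Grace: 11:00-12:00, 13:00-14:00, 20:00-21:00.
Those are the intersection windows.
The longest is 11:00-12:00 at 60 minutes.

60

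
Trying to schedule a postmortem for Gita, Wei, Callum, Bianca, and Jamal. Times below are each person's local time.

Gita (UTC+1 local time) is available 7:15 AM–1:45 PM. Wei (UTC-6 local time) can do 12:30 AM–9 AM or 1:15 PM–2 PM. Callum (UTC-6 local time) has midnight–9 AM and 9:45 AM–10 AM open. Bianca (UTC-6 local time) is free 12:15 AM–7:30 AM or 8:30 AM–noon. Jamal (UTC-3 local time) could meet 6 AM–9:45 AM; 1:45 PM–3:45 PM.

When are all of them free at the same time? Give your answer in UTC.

Gita in UTC: 06:15-12:45 (subtract 1h to convert from UTC+1).
Wei in UTC: 06:30-15:00, 19:15-20:00 (add 6h to convert from UTC-6).
Callum in UTC: 06:00-15:00, 15:45-16:00 (add 6h to convert from UTC-6).
Bianca in UTC: 06:15-13:30, 14:30-18:00 (add 6h to convert from UTC-6).
Jamal in UTC: 09:00-12:45, 16:45-18:45 (add 3h to convert from UTC-3).
Gita ∩ Wei: 06:30-12:45.
Gita ∩ Wei ∩ Callum: 06:30-12:45.
Gita ∩ Wei ∩ Callum ∩ Bianca: 06:30-12:45.
Gita ∩ Wei ∩ Callum ∩ Bianca ∩ Jamal: 09:00-12:45.

09:00-12:45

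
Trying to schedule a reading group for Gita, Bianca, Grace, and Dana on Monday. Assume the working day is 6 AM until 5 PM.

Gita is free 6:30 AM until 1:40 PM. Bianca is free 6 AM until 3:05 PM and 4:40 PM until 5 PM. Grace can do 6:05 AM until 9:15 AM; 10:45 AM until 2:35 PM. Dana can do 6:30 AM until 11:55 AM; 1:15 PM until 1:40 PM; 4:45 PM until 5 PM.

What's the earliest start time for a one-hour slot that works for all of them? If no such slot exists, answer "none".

Gita ∩ Bianca: 06:30-13:40.
Gita ∩ Bianca ∩ Grace: 06:30-09:15, 10:45-13:40.
Gita ∩ Bianca ∩ Grace ∩ Dana: 06:30-09:15, 10:45-11:55, 13:15-13:40.
The first common window of at least 60 minutes is 06:30-09:15, so the earliest start is 06:30.

06:30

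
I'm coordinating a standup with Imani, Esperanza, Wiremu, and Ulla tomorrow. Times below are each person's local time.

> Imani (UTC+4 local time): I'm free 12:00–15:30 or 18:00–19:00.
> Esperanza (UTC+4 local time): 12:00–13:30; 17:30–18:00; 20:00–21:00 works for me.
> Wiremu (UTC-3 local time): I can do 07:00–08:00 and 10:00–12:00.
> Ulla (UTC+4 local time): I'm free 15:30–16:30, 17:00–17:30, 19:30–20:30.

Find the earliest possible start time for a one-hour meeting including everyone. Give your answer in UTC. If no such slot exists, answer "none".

Imani in UTC: 08:00-11:30, 14:00-15:00 (subtract 4h to convert from UTC+4).
Esperanza in UTC: 08:00-09:30, 13:30-14:00, 16:00-17:00 (subtract 4h to convert from UTC+4).
Wiremu in UTC: 10:00-11:00, 13:00-15:00 (add 3h to convert from UTC-3).
Ulla in UTC: 11:30-12:30, 13:00-13:30, 15:30-16:30 (subtract 4h to convert from UTC+4).
Imani ∩ Esperanza: 08:00-09:30.
Imani ∩ Esperanza ∩ Wiremu: ∅.
Imani ∩ Esperanza ∩ Wiremu ∩ Ulla: ∅.
There is no time when everyone is free.
No common window is at least 60 minutes long.

none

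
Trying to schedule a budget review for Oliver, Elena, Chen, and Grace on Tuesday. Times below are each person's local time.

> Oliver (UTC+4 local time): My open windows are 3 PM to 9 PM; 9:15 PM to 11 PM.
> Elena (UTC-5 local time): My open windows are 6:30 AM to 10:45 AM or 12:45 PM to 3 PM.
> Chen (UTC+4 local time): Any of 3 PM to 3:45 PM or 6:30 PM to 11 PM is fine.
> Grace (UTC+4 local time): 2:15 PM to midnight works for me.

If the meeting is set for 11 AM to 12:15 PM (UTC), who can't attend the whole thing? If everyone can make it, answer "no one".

Chen, Elena

Oliver in UTC: 11:00-17:00, 17:15-19:00 (subtract 4h to convert from UTC+4).
Elena in UTC: 11:30-15:45, 17:45-20:00 (add 5h to convert from UTC-5).
Chen in UTC: 11:00-11:45, 14:30-19:00 (subtract 4h to convert from UTC+4).
Grace in UTC: 10:15-20:00 (subtract 4h to convert from UTC+4).
Oliver: free for 11:00-12:15. Elena: not fully free for 11:00-12:15. Chen: not fully free for 11:00-12:15. Grace: free for 11:00-12:15.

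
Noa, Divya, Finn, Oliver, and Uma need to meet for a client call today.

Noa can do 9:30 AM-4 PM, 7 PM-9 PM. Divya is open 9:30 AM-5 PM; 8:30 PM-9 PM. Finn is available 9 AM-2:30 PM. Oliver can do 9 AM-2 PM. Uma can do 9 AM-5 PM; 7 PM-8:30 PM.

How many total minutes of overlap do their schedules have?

270

Noa ∩ Divya: 09:30-16:00, 20:30-21:00.
Noa ∩ Divya ∩ Finn: 09:30-14:30.
Noa ∩ Divya ∩ Finn ∩ Oliver: 09:30-14:00.
Noa ∩ Divya ∩ Finn ∩ Oliver ∩ Uma: 09:30-14:00.
That's a single block of 270 minutes.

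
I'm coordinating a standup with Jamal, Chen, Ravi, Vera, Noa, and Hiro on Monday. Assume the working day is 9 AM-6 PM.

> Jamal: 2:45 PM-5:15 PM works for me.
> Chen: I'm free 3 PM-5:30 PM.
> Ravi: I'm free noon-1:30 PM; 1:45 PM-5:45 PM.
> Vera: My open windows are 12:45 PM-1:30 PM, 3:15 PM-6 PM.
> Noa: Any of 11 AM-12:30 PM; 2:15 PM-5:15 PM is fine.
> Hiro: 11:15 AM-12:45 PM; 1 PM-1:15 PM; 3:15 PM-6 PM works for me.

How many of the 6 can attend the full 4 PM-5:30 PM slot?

Chen, Ravi, Vera, and Hiro can make the full 16:00-17:30 slot — that's 4.

4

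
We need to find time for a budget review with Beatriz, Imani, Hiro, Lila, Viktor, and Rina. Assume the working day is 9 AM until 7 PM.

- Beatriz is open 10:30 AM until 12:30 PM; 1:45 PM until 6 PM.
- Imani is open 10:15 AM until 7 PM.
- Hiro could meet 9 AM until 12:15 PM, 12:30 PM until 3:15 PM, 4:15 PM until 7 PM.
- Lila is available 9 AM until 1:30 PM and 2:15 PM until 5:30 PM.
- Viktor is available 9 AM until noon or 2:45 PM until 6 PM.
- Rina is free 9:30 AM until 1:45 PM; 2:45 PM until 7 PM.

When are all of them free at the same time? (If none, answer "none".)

10:30-12:00, 14:45-15:15, 16:15-17:30

Beatriz ∩ Imani: 10:30-12:30, 13:45-18:00.
Beatriz ∩ Imani ∩ Hiro: 10:30-12:15, 13:45-15:15, 16:15-18:00.
Beatriz ∩ Imani ∩ Hiro ∩ Lila: 10:30-12:15, 14:15-15:15, 16:15-17:30.
Beatriz ∩ Imani ∩ Hiro ∩ Lila ∩ Viktor: 10:30-12:00, 14:45-15:15, 16:15-17:30.
Beatriz ∩ Imani ∩ Hiro ∩ Lila ∩ Viktor ∩ Rina: 10:30-12:00, 14:45-15:15, 16:15-17:30.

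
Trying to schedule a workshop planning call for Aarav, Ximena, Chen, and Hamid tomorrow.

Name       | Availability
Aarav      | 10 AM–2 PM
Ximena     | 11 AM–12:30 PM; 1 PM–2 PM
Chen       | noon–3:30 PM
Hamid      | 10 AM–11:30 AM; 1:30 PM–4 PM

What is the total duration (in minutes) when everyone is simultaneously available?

Aarav ∩ Ximena: 11:00-12:30, 13:00-14:00.
Aarav ∩ Ximena ∩ Chen: 12:00-12:30, 13:00-14:00.
Aarav ∩ Ximena ∩ Chen ∩ Hamid: 13:30-14:00.
That's a single block of 30 minutes.

30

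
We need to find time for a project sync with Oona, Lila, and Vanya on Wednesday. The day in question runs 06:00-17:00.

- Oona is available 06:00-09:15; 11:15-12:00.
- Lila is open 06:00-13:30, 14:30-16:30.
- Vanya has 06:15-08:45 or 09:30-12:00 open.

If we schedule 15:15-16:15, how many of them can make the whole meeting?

1

Lila can make the full 15:15-16:15 slot — that's 1.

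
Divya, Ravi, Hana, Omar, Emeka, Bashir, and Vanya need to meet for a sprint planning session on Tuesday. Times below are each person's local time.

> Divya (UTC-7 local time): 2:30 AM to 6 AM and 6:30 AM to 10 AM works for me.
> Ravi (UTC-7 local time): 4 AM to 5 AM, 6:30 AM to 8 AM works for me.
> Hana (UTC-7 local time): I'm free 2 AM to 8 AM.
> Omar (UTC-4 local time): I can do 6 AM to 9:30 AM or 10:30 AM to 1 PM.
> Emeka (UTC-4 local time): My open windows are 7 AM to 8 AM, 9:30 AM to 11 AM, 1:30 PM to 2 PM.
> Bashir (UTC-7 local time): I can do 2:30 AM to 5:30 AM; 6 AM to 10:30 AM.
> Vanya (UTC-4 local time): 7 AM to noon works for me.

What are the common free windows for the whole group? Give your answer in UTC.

Divya in UTC: 09:30-13:00, 13:30-17:00 (add 7h to convert from UTC-7).
Ravi in UTC: 11:00-12:00, 13:30-15:00 (add 7h to convert from UTC-7).
Hana in UTC: 09:00-15:00 (add 7h to convert from UTC-7).
Omar in UTC: 10:00-13:30, 14:30-17:00 (add 4h to convert from UTC-4).
Emeka in UTC: 11:00-12:00, 13:30-15:00, 17:30-18:00 (add 4h to convert from UTC-4).
Bashir in UTC: 09:30-12:30, 13:00-17:30 (add 7h to convert from UTC-7).
Vanya in UTC: 11:00-16:00 (add 4h to convert from UTC-4).
Divya ∩ Ravi: 11:00-12:00, 13:30-15:00.
Divya ∩ Ravi ∩ Hana: 11:00-12:00, 13:30-15:00.
Divya ∩ Ravi ∩ Hana ∩ Omar: 11:00-12:00, 14:30-15:00.
Divya ∩ Ravi ∩ Hana ∩ Omar ∩ Emeka: 11:00-12:00, 14:30-15:00.
Divya ∩ Ravi ∩ Hana ∩ Omar ∩ Emeka ∩ Bashir: 11:00-12:00, 14:30-15:00.
Divya ∩ Ravi ∩ Hana ∩ Omar ∩ Emeka ∩ Bashir ∩ Vanya: 11:00-12:00, 14:30-15:00.

11:00-12:00, 14:30-15:00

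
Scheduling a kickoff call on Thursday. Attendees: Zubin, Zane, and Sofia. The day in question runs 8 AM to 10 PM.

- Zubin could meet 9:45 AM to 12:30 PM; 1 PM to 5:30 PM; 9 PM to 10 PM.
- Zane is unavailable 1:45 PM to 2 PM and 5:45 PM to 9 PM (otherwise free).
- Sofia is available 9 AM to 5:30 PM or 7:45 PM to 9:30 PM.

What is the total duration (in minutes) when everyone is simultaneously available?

Zubin free: 09:45-12:30, 13:00-17:30, 21:00-22:00.
Zane free: 08:00-13:45, 14:00-17:45, 21:00-22:00 (invert busy blocks within the working day).
Sofia free: 09:00-17:30, 19:45-21:30.
Zubin ∩ Zane: 09:45-12:30, 13:00-13:45, 14:00-17:30, 21:00-22:00.
Zubin ∩ Zane ∩ Sofia: 09:45-12:30, 13:00-13:45, 14:00-17:30, 21:00-21:30.
So the common availability across everyone is 09:45-12:30, 13:00-13:45, 14:00-17:30, 21:00-21:30.
Summing the common windows: 165 + 45 + 210 + 30 = 450 minutes.

450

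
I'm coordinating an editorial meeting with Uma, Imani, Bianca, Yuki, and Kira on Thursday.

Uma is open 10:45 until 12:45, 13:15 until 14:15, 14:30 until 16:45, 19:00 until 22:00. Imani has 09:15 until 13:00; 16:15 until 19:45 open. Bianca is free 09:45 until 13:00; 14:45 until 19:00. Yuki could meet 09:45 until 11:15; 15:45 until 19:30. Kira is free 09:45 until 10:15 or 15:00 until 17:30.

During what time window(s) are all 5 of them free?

Uma ∩ Imani: 10:45-12:45, 16:15-16:45, 19:00-19:45.
Uma ∩ Imani ∩ Bianca: 10:45-12:45, 16:15-16:45.
Uma ∩ Imani ∩ Bianca ∩ Yuki: 10:45-11:15, 16:15-16:45.
Uma ∩ Imani ∩ Bianca ∩ Yuki ∩ Kira: 16:15-16:45.

16:15-16:45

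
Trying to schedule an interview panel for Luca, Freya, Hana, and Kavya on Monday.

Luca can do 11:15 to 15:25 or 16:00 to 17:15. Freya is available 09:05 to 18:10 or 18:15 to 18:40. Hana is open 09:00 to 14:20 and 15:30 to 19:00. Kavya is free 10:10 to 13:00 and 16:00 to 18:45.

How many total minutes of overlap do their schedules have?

Luca ∩ Freya: 11:15-15:25, 16:00-17:15.
Luca ∩ Freya ∩ Hana: 11:15-14:20, 16:00-17:15.
Luca ∩ Freya ∩ Hana ∩ Kavya: 11:15-13:00, 16:00-17:15.
Summing the common windows: 105 + 75 = 180 minutes.

180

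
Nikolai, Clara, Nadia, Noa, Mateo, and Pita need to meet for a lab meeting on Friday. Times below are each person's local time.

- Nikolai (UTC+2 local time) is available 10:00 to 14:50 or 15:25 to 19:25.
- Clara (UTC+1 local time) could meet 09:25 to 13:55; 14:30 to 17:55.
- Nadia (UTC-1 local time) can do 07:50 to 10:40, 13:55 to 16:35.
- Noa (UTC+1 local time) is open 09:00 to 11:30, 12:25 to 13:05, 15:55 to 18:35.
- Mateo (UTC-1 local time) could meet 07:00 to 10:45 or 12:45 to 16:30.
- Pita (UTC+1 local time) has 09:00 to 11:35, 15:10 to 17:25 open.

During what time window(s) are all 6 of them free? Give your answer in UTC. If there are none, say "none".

Nikolai in UTC: 08:00-12:50, 13:25-17:25 (subtract 2h to convert from UTC+2).
Clara in UTC: 08:25-12:55, 13:30-16:55 (subtract 1h to convert from UTC+1).
Nadia in UTC: 08:50-11:40, 14:55-17:35 (add 1h to convert from UTC-1).
Noa in UTC: 08:00-10:30, 11:25-12:05, 14:55-17:35 (subtract 1h to convert from UTC+1).
Mateo in UTC: 08:00-11:45, 13:45-17:30 (add 1h to convert from UTC-1).
Pita in UTC: 08:00-10:35, 14:10-16:25 (subtract 1h to convert from UTC+1).
Nikolai ∩ Clara: 08:25-12:50, 13:30-16:55.
Nikolai ∩ Clara ∩ Nadia: 08:50-11:40, 14:55-16:55.
Nikolai ∩ Clara ∩ Nadia ∩ Noa: 08:50-10:30, 11:25-11:40, 14:55-16:55.
Nikolai ∩ Clara ∩ Nadia ∩ Noa ∩ Mateo: 08:50-10:30, 11:25-11:40, 14:55-16:55.
Nikolai ∩ Clara ∩ Nadia ∩ Noa ∩ Mateo ∩ Pita: 08:50-10:30, 14:55-16:25.

08:50-10:30, 14:55-16:25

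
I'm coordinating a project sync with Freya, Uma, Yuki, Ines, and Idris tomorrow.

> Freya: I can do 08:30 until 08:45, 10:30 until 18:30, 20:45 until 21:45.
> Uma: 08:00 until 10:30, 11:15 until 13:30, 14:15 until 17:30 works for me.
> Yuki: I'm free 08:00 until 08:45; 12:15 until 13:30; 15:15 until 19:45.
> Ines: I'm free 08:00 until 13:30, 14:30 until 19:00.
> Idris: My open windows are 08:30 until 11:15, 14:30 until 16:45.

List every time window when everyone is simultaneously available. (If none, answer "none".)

Freya ∩ Uma: 08:30-08:45, 11:15-13:30, 14:15-17:30.
Freya ∩ Uma ∩ Yuki: 08:30-08:45, 12:15-13:30, 15:15-17:30.
Freya ∩ Uma ∩ Yuki ∩ Ines: 08:30-08:45, 12:15-13:30, 15:15-17:30.
Freya ∩ Uma ∩ Yuki ∩ Ines ∩ Idris: 08:30-08:45, 15:15-16:45.

08:30-08:45, 15:15-16:45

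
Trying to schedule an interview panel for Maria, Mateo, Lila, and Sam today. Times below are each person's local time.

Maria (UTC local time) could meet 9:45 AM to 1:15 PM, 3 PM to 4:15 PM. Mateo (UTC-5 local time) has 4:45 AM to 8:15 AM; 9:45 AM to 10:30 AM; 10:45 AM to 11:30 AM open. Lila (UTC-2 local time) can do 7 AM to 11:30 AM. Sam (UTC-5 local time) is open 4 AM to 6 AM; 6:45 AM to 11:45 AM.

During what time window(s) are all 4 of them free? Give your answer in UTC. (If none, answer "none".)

Maria in UTC: 09:45-13:15, 15:00-16:15.
Mateo in UTC: 09:45-13:15, 14:45-15:30, 15:45-16:30 (add 5h to convert from UTC-5).
Lila in UTC: 09:00-13:30 (add 2h to convert from UTC-2).
Sam in UTC: 09:00-11:00, 11:45-16:45 (add 5h to convert from UTC-5).
Maria ∩ Mateo: 09:45-13:15, 15:00-15:30, 15:45-16:15.
Maria ∩ Mateo ∩ Lila: 09:45-13:15.
Maria ∩ Mateo ∩ Lila ∩ Sam: 09:45-11:00, 11:45-13:15.
Those are the intersection windows.

09:45-11:00, 11:45-13:15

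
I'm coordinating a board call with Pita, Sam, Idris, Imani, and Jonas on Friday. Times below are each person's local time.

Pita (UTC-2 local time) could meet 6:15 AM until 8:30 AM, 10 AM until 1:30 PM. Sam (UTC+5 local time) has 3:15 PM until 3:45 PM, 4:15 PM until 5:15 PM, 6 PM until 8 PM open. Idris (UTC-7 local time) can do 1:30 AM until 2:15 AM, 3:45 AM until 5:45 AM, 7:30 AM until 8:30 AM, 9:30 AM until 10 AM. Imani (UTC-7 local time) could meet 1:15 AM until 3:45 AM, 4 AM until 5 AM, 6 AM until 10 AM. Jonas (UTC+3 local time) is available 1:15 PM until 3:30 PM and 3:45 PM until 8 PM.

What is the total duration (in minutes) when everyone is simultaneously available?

Pita in UTC: 08:15-10:30, 12:00-15:30 (add 2h to convert from UTC-2).
Sam in UTC: 10:15-10:45, 11:15-12:15, 13:00-15:00 (subtract 5h to convert from UTC+5).
Idris in UTC: 08:30-09:15, 10:45-12:45, 14:30-15:30, 16:30-17:00 (add 7h to convert from UTC-7).
Imani in UTC: 08:15-10:45, 11:00-12:00, 13:00-17:00 (add 7h to convert from UTC-7).
Jonas in UTC: 10:15-12:30, 12:45-17:00 (subtract 3h to convert from UTC+3).
Pita ∩ Sam: 10:15-10:30, 12:00-12:15, 13:00-15:00.
Pita ∩ Sam ∩ Idris: 12:00-12:15, 14:30-15:00.
Pita ∩ Sam ∩ Idris ∩ Imani: 14:30-15:00.
Pita ∩ Sam ∩ Idris ∩ Imani ∩ Jonas: 14:30-15:00.
That's a single block of 30 minutes.

30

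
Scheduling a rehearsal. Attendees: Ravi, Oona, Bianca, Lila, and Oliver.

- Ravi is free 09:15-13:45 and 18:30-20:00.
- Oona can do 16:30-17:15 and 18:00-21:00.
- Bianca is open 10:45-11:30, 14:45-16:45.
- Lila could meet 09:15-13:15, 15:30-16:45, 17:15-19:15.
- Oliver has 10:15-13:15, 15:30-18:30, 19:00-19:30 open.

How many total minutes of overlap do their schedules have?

0

Ravi ∩ Oona: 18:30-20:00.
Ravi ∩ Oona ∩ Bianca: ∅.
Ravi ∩ Oona ∩ Bianca ∩ Lila: ∅.
Ravi ∩ Oona ∩ Bianca ∩ Lila ∩ Oliver: ∅.
There is no time when everyone is free.
There is no common window, so the total is 0 minutes.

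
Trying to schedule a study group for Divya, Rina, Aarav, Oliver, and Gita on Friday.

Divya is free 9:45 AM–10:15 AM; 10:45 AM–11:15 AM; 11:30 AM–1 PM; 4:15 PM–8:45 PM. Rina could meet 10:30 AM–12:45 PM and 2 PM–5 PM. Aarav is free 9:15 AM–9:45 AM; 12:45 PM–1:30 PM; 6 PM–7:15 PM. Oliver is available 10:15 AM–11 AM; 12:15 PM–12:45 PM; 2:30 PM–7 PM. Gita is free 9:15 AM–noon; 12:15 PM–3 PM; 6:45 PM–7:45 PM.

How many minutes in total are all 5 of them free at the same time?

0

Divya ∩ Rina: 10:45-11:15, 11:30-12:45, 16:15-17:00.
Divya ∩ Rina ∩ Aarav: ∅.
Divya ∩ Rina ∩ Aarav ∩ Oliver: ∅.
Divya ∩ Rina ∩ Aarav ∩ Oliver ∩ Gita: ∅.
There is no time when everyone is free.
There is no common window, so the total is 0 minutes.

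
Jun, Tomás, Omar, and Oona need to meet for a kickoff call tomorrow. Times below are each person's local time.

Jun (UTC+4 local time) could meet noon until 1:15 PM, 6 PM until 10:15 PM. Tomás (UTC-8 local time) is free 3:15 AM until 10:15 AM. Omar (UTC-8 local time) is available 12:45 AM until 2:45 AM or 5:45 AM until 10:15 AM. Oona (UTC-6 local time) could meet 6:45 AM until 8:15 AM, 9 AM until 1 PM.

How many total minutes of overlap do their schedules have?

Jun in UTC: 08:00-09:15, 14:00-18:15 (subtract 4h to convert from UTC+4).
Tomás in UTC: 11:15-18:15 (add 8h to convert from UTC-8).
Omar in UTC: 08:45-10:45, 13:45-18:15 (add 8h to convert from UTC-8).
Oona in UTC: 12:45-14:15, 15:00-19:00 (add 6h to convert from UTC-6).
Jun ∩ Tomás: 14:00-18:15.
Jun ∩ Tomás ∩ Omar: 14:00-18:15.
Jun ∩ Tomás ∩ Omar ∩ Oona: 14:00-14:15, 15:00-18:15.
Summing the common windows: 15 + 195 = 210 minutes.

210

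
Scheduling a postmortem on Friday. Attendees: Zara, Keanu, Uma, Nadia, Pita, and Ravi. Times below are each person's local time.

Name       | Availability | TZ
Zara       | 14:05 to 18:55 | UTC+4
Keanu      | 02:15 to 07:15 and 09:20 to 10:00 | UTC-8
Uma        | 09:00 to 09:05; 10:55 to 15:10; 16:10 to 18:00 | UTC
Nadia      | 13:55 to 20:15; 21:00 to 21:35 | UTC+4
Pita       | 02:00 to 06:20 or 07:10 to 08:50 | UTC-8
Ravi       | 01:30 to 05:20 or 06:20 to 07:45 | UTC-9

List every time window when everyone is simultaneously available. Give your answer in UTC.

10:55-14:20

Zara in UTC: 10:05-14:55 (subtract 4h to convert from UTC+4).
Keanu in UTC: 10:15-15:15, 17:20-18:00 (add 8h to convert from UTC-8).
Uma in UTC: 09:00-09:05, 10:55-15:10, 16:10-18:00.
Nadia in UTC: 09:55-16:15, 17:00-17:35 (subtract 4h to convert from UTC+4).
Pita in UTC: 10:00-14:20, 15:10-16:50 (add 8h to convert from UTC-8).
Ravi in UTC: 10:30-14:20, 15:20-16:45 (add 9h to convert from UTC-9).
Zara ∩ Keanu: 10:15-14:55.
Zara ∩ Keanu ∩ Uma: 10:55-14:55.
Zara ∩ Keanu ∩ Uma ∩ Nadia: 10:55-14:55.
Zara ∩ Keanu ∩ Uma ∩ Nadia ∩ Pita: 10:55-14:20.
Zara ∩ Keanu ∩ Uma ∩ Nadia ∩ Pita ∩ Ravi: 10:55-14:20.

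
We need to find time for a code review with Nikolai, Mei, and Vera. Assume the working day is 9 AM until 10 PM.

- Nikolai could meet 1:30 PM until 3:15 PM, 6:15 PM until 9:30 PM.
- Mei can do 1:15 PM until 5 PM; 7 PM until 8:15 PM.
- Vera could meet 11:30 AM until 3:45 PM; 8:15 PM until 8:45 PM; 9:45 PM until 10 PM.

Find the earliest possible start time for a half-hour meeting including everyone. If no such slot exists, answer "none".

Nikolai ∩ Mei: 13:30-15:15, 19:00-20:15.
Nikolai ∩ Mei ∩ Vera: 13:30-15:15.
The first common window of at least 30 minutes is 13:30-15:15, so the earliest start is 13:30.

13:30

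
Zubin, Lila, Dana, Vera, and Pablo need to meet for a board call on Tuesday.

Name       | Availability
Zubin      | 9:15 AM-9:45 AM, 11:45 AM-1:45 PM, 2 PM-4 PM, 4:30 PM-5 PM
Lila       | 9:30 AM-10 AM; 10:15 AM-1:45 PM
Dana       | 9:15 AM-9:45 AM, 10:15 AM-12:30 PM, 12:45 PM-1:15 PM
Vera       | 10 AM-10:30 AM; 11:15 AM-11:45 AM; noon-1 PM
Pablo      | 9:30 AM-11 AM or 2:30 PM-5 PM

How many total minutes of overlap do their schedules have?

0

Zubin ∩ Lila: 09:30-09:45, 11:45-13:45.
Zubin ∩ Lila ∩ Dana: 09:30-09:45, 11:45-12:30, 12:45-13:15.
Zubin ∩ Lila ∩ Dana ∩ Vera: 12:00-12:30, 12:45-13:00.
Zubin ∩ Lila ∩ Dana ∩ Vera ∩ Pablo: ∅.
There is no time when everyone is free.
There is no common window, so the total is 0 minutes.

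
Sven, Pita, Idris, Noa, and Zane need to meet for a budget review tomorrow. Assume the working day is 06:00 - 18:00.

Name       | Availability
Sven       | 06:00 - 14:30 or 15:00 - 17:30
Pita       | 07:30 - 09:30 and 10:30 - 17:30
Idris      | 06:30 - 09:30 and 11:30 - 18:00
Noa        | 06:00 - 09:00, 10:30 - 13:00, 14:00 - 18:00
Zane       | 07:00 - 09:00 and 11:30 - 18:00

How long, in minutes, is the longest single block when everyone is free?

Sven ∩ Pita: 07:30-09:30, 10:30-14:30, 15:00-17:30.
Sven ∩ Pita ∩ Idris: 07:30-09:30, 11:30-14:30, 15:00-17:30.
Sven ∩ Pita ∩ Idris ∩ Noa: 07:30-09:00, 11:30-13:00, 14:00-14:30, 15:00-17:30.
Sven ∩ Pita ∩ Idris ∩ Noa ∩ Zane: 07:30-09:00, 11:30-13:00, 14:00-14:30, 15:00-17:30.
The longest is 15:00-17:30 at 150 minutes.

150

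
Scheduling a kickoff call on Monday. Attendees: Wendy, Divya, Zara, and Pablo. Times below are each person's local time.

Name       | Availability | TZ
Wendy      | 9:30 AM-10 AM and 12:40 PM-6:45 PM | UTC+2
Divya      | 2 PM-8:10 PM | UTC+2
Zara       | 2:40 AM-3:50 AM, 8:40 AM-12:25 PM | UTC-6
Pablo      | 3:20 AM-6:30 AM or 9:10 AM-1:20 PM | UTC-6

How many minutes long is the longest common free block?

95

Wendy in UTC: 07:30-08:00, 10:40-16:45 (subtract 2h to convert from UTC+2).
Divya in UTC: 12:00-18:10 (subtract 2h to convert from UTC+2).
Zara in UTC: 08:40-09:50, 14:40-18:25 (add 6h to convert from UTC-6).
Pablo in UTC: 09:20-12:30, 15:10-19:20 (add 6h to convert from UTC-6).
Wendy ∩ Divya: 12:00-16:45.
Wendy ∩ Divya ∩ Zara: 14:40-16:45.
Wendy ∩ Divya ∩ Zara ∩ Pablo: 15:10-16:45.
Those are the intersection windows.
The longest is 15:10-16:45 at 95 minutes.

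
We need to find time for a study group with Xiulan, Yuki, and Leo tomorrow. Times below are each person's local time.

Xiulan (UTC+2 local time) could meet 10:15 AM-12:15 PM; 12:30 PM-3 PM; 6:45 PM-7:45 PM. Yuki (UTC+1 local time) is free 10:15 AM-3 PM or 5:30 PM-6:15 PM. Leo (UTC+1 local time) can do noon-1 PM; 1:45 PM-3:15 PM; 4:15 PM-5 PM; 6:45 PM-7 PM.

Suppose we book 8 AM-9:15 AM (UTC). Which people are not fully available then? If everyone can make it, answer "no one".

Xiulan in UTC: 08:15-10:15, 10:30-13:00, 16:45-17:45 (subtract 2h to convert from UTC+2).
Yuki in UTC: 09:15-14:00, 16:30-17:15 (subtract 1h to convert from UTC+1).
Leo in UTC: 11:00-12:00, 12:45-14:15, 15:15-16:00, 17:45-18:00 (subtract 1h to convert from UTC+1).
Xiulan: not fully free for 08:00-09:15. Yuki: not fully free for 08:00-09:15. Leo: not fully free for 08:00-09:15.

Leo, Xiulan, Yuki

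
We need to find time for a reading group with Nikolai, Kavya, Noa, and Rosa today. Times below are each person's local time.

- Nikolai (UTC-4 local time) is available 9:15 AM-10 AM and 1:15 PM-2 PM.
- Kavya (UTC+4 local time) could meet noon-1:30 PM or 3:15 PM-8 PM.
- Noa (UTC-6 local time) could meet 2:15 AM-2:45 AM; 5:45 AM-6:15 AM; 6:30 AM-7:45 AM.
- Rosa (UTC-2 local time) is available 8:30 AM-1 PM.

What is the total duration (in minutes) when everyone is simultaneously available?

30

Nikolai in UTC: 13:15-14:00, 17:15-18:00 (add 4h to convert from UTC-4).
Kavya in UTC: 08:00-09:30, 11:15-16:00 (subtract 4h to convert from UTC+4).
Noa in UTC: 08:15-08:45, 11:45-12:15, 12:30-13:45 (add 6h to convert from UTC-6).
Rosa in UTC: 10:30-15:00 (add 2h to convert from UTC-2).
Nikolai ∩ Kavya: 13:15-14:00.
Nikolai ∩ Kavya ∩ Noa: 13:15-13:45.
Nikolai ∩ Kavya ∩ Noa ∩ Rosa: 13:15-13:45.
So the common availability across everyone is 13:15-13:45.
That's a single block of 30 minutes.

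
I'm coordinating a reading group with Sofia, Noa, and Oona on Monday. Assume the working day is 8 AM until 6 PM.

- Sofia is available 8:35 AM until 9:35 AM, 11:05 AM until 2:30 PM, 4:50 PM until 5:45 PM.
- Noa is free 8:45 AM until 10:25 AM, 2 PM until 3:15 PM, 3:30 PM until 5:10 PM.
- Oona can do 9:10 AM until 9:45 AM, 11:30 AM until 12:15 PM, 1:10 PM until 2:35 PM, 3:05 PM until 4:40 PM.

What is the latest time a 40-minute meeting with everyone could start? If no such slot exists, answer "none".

Sofia ∩ Noa: 08:45-09:35, 14:00-14:30, 16:50-17:10.
Sofia ∩ Noa ∩ Oona: 09:10-09:35, 14:00-14:30.
No common window is at least 40 minutes long.

none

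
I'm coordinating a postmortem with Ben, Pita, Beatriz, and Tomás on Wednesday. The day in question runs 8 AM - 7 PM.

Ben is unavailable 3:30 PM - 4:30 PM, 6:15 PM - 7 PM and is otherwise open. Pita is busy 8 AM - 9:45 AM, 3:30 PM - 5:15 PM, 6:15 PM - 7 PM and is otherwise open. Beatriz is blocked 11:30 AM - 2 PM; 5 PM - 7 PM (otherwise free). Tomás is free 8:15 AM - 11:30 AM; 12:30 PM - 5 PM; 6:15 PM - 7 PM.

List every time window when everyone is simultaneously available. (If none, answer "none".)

Ben free: 08:00-15:30, 16:30-18:15 (invert busy blocks within the working day).
Pita free: 09:45-15:30, 17:15-18:15 (invert busy blocks within the working day).
Beatriz free: 08:00-11:30, 14:00-17:00 (invert busy blocks within the working day).
Tomás free: 08:15-11:30, 12:30-17:00, 18:15-19:00.
Ben ∩ Pita: 09:45-15:30, 17:15-18:15.
Ben ∩ Pita ∩ Beatriz: 09:45-11:30, 14:00-15:30.
Ben ∩ Pita ∩ Beatriz ∩ Tomás: 09:45-11:30, 14:00-15:30.
So the common availability across everyone is 09:45-11:30, 14:00-15:30.

09:45-11:30, 14:00-15:30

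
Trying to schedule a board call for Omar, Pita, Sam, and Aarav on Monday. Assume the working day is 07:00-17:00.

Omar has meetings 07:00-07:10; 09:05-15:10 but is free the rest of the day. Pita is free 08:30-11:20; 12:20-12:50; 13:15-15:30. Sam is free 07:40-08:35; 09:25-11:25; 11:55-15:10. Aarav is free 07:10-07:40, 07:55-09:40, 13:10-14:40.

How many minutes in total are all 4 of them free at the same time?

Omar free: 07:10-09:05, 15:10-17:00 (invert busy blocks within the working day).
Pita free: 08:30-11:20, 12:20-12:50, 13:15-15:30.
Sam free: 07:40-08:35, 09:25-11:25, 11:55-15:10.
Aarav free: 07:10-07:40, 07:55-09:40, 13:10-14:40.
Omar ∩ Pita: 08:30-09:05, 15:10-15:30.
Omar ∩ Pita ∩ Sam: 08:30-08:35.
Omar ∩ Pita ∩ Sam ∩ Aarav: 08:30-08:35.
So the common availability across everyone is 08:30-08:35.
That's a single block of 5 minutes.

5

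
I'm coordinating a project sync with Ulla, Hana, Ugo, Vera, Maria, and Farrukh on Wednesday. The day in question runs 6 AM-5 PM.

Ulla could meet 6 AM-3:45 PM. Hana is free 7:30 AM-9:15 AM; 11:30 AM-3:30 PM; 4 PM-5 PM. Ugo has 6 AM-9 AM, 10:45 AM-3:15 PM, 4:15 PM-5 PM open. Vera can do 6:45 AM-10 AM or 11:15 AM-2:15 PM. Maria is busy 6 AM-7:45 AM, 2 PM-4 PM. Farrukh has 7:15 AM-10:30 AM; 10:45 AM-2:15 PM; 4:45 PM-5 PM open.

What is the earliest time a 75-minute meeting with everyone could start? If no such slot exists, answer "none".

07:45

Ulla free: 06:00-15:45.
Hana free: 07:30-09:15, 11:30-15:30, 16:00-17:00.
Ugo free: 06:00-09:00, 10:45-15:15, 16:15-17:00.
Vera free: 06:45-10:00, 11:15-14:15.
Maria free: 07:45-14:00, 16:00-17:00 (invert busy blocks within the working day).
Farrukh free: 07:15-10:30, 10:45-14:15, 16:45-17:00.
Ulla ∩ Hana: 07:30-09:15, 11:30-15:30.
Ulla ∩ Hana ∩ Ugo: 07:30-09:00, 11:30-15:15.
Ulla ∩ Hana ∩ Ugo ∩ Vera: 07:30-09:00, 11:30-14:15.
Ulla ∩ Hana ∩ Ugo ∩ Vera ∩ Maria: 07:45-09:00, 11:30-14:00.
Ulla ∩ Hana ∩ Ugo ∩ Vera ∩ Maria ∩ Farrukh: 07:45-09:00, 11:30-14:00.
The first common window of at least 75 minutes is 07:45-09:00, so the earliest start is 07:45.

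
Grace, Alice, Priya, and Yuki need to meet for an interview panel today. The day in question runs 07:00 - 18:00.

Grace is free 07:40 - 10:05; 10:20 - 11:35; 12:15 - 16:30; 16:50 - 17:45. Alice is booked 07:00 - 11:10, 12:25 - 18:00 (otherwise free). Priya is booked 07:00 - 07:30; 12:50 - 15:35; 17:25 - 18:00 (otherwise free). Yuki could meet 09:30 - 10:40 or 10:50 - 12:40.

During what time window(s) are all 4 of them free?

11:10-11:35, 12:15-12:25

Grace free: 07:40-10:05, 10:20-11:35, 12:15-16:30, 16:50-17:45.
Alice free: 11:10-12:25 (invert busy blocks within the working day).
Priya free: 07:30-12:50, 15:35-17:25 (invert busy blocks within the working day).
Yuki free: 09:30-10:40, 10:50-12:40.
Grace ∩ Alice: 11:10-11:35, 12:15-12:25.
Grace ∩ Alice ∩ Priya: 11:10-11:35, 12:15-12:25.
Grace ∩ Alice ∩ Priya ∩ Yuki: 11:10-11:35, 12:15-12:25.
Those are the intersection windows.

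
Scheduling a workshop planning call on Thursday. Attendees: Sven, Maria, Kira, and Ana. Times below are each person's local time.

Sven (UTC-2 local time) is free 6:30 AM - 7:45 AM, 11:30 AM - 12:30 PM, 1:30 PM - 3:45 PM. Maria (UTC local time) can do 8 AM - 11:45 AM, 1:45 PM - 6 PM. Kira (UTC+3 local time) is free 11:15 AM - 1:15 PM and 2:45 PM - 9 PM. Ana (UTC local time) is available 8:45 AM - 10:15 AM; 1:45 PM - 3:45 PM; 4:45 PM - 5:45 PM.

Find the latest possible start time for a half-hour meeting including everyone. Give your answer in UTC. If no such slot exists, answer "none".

Sven in UTC: 08:30-09:45, 13:30-14:30, 15:30-17:45 (add 2h to convert from UTC-2).
Maria in UTC: 08:00-11:45, 13:45-18:00.
Kira in UTC: 08:15-10:15, 11:45-18:00 (subtract 3h to convert from UTC+3).
Ana in UTC: 08:45-10:15, 13:45-15:45, 16:45-17:45.
Sven ∩ Maria: 08:30-09:45, 13:45-14:30, 15:30-17:45.
Sven ∩ Maria ∩ Kira: 08:30-09:45, 13:45-14:30, 15:30-17:45.
Sven ∩ Maria ∩ Kira ∩ Ana: 08:45-09:45, 13:45-14:30, 15:30-15:45, 16:45-17:45.
So the common availability across everyone is 08:45-09:45, 13:45-14:30, 15:30-15:45, 16:45-17:45.
The last common window of at least 30 minutes is 16:45-17:45; a 30-minute meeting can start as late as 17:15 and still end by 17:45.

17:15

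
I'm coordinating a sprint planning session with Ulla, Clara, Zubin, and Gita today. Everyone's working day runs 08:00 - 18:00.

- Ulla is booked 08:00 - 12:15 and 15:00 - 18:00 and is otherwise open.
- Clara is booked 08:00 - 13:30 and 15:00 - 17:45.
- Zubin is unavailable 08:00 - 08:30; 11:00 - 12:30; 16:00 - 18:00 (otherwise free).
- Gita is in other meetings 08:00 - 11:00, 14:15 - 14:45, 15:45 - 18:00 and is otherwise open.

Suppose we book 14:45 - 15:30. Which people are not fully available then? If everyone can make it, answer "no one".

Clara, Ulla

Ulla free: 12:15-15:00 (invert busy blocks within the working day).
Clara free: 13:30-15:00, 17:45-18:00 (invert busy blocks within the working day).
Zubin free: 08:30-11:00, 12:30-16:00 (invert busy blocks within the working day).
Gita free: 11:00-14:15, 14:45-15:45 (invert busy blocks within the working day).
Ulla: not fully free for 14:45-15:30. Clara: not fully free for 14:45-15:30. Zubin: free for 14:45-15:30. Gita: free for 14:45-15:30.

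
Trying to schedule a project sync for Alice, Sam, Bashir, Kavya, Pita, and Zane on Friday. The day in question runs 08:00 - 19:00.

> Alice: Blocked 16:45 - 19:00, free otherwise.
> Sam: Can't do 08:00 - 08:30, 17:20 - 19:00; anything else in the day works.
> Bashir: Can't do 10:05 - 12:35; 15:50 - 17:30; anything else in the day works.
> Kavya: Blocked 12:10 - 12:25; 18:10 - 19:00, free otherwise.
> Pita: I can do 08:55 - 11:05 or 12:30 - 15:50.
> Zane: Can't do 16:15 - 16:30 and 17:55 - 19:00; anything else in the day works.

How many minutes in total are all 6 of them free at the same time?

265

Alice free: 08:00-16:45 (invert busy blocks within the working day).
Sam free: 08:30-17:20 (invert busy blocks within the working day).
Bashir free: 08:00-10:05, 12:35-15:50, 17:30-19:00 (invert busy blocks within the working day).
Kavya free: 08:00-12:10, 12:25-18:10 (invert busy blocks within the working day).
Pita free: 08:55-11:05, 12:30-15:50.
Zane free: 08:00-16:15, 16:30-17:55 (invert busy blocks within the working day).
Alice ∩ Sam: 08:30-16:45.
Alice ∩ Sam ∩ Bashir: 08:30-10:05, 12:35-15:50.
Alice ∩ Sam ∩ Bashir ∩ Kavya: 08:30-10:05, 12:35-15:50.
Alice ∩ Sam ∩ Bashir ∩ Kavya ∩ Pita: 08:55-10:05, 12:35-15:50.
Alice ∩ Sam ∩ Bashir ∩ Kavya ∩ Pita ∩ Zane: 08:55-10:05, 12:35-15:50.
Summing the common windows: 70 + 195 = 265 minutes.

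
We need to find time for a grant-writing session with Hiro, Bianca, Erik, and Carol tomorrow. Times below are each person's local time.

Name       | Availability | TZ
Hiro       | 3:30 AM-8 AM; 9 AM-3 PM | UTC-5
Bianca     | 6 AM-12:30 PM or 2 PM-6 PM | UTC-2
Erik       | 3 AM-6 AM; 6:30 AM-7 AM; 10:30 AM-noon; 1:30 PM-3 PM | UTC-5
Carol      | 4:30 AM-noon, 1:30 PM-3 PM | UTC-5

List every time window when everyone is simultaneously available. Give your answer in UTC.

Hiro in UTC: 08:30-13:00, 14:00-20:00 (add 5h to convert from UTC-5).
Bianca in UTC: 08:00-14:30, 16:00-20:00 (add 2h to convert from UTC-2).
Erik in UTC: 08:00-11:00, 11:30-12:00, 15:30-17:00, 18:30-20:00 (add 5h to convert from UTC-5).
Carol in UTC: 09:30-17:00, 18:30-20:00 (add 5h to convert from UTC-5).
Hiro ∩ Bianca: 08:30-13:00, 14:00-14:30, 16:00-20:00.
Hiro ∩ Bianca ∩ Erik: 08:30-11:00, 11:30-12:00, 16:00-17:00, 18:30-20:00.
Hiro ∩ Bianca ∩ Erik ∩ Carol: 09:30-11:00, 11:30-12:00, 16:00-17:00, 18:30-20:00.

09:30-11:00, 11:30-12:00, 16:00-17:00, 18:30-20:00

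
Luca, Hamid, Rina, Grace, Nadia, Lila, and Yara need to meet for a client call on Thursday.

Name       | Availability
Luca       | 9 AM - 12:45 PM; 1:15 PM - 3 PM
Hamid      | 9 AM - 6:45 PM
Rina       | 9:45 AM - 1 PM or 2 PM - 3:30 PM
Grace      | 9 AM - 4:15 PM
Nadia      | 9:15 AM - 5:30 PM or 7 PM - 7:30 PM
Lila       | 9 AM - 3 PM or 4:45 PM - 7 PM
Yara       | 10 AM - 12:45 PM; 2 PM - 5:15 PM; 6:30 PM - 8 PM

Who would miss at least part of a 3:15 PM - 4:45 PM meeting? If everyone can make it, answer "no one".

Luca: not fully free for 15:15-16:45. Hamid: free for 15:15-16:45. Rina: not fully free for 15:15-16:45. Grace: not fully free for 15:15-16:45. Nadia: free for 15:15-16:45. Lila: not fully free for 15:15-16:45. Yara: free for 15:15-16:45.

Grace, Lila, Luca, Rina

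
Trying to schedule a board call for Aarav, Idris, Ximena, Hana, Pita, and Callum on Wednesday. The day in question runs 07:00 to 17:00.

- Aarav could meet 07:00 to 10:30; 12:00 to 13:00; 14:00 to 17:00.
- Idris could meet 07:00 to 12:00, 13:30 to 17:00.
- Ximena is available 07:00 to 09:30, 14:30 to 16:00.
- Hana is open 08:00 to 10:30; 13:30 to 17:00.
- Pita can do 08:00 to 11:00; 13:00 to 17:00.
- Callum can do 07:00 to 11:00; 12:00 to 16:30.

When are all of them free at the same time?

08:00-09:30, 14:30-16:00

Aarav ∩ Idris: 07:00-10:30, 14:00-17:00.
Aarav ∩ Idris ∩ Ximena: 07:00-09:30, 14:30-16:00.
Aarav ∩ Idris ∩ Ximena ∩ Hana: 08:00-09:30, 14:30-16:00.
Aarav ∩ Idris ∩ Ximena ∩ Hana ∩ Pita: 08:00-09:30, 14:30-16:00.
Aarav ∩ Idris ∩ Ximena ∩ Hana ∩ Pita ∩ Callum: 08:00-09:30, 14:30-16:00.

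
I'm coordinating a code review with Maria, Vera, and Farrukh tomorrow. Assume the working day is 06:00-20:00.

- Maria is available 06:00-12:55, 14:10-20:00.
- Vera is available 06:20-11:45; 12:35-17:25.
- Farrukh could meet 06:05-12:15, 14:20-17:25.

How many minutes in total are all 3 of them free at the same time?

Maria ∩ Vera: 06:20-11:45, 12:35-12:55, 14:10-17:25.
Maria ∩ Vera ∩ Farrukh: 06:20-11:45, 14:20-17:25.
So the common availability across everyone is 06:20-11:45, 14:20-17:25.
Summing the common windows: 325 + 185 = 510 minutes.

510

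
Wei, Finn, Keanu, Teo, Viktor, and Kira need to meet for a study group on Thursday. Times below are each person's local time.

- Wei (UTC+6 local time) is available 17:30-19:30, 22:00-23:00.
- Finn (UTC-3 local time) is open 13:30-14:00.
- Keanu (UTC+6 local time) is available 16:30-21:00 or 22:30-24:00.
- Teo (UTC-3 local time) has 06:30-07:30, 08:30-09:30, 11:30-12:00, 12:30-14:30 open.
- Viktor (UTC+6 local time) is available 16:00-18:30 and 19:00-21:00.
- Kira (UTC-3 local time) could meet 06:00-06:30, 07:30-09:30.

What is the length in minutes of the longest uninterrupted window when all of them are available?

Wei in UTC: 11:30-13:30, 16:00-17:00 (subtract 6h to convert from UTC+6).
Finn in UTC: 16:30-17:00 (add 3h to convert from UTC-3).
Keanu in UTC: 10:30-15:00, 16:30-18:00 (subtract 6h to convert from UTC+6).
Teo in UTC: 09:30-10:30, 11:30-12:30, 14:30-15:00, 15:30-17:30 (add 3h to convert from UTC-3).
Viktor in UTC: 10:00-12:30, 13:00-15:00 (subtract 6h to convert from UTC+6).
Kira in UTC: 09:00-09:30, 10:30-12:30 (add 3h to convert from UTC-3).
Wei ∩ Finn: 16:30-17:00.
Wei ∩ Finn ∩ Keanu: 16:30-17:00.
Wei ∩ Finn ∩ Keanu ∩ Teo: 16:30-17:00.
Wei ∩ Finn ∩ Keanu ∩ Teo ∩ Viktor: ∅.
Wei ∩ Finn ∩ Keanu ∩ Teo ∩ Viktor ∩ Kira: ∅.
There is no time when everyone is free.
No common window exists, so the longest block is 0 minutes.

0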